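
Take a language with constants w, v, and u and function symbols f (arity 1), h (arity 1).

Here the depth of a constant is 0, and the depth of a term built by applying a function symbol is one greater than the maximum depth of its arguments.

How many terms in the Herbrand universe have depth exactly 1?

6

If N_k denotes the number of depth-≤k ground terms, the 3 constants give N_0 = 3, and each function symbol of arity r contributes N_{k-1}^r new terms at level k: N_k = 3 + N_{k-1} + N_{k-1}.
N_0 = 3
N_1 = 3 + 3 + 3 = 9
Terms of depth exactly 1: N_1 − N_0 = 9 − 3 = 6.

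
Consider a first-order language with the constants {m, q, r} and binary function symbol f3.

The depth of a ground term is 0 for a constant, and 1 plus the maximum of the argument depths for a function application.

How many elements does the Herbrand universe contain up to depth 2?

Count level by level. With function symbols f3/2, the terms of depth ≤ k are the 3 constants together with each function applied to depth-≤(k−1) tuples, so N_k = 3 + N_{k-1}^2.
N_0 = 3
N_1 = 3 + 3^2 = 12
N_2 = 3 + 12^2 = 147

147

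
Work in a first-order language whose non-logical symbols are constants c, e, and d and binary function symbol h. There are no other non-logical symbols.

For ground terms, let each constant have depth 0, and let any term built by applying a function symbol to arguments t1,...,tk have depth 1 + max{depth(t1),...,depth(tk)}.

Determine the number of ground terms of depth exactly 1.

Count level by level. With function symbols h/2, the terms of depth ≤ k are the 3 constants together with each function applied to depth-≤(k−1) tuples, so N_k = 3 + N_{k-1}^2.
N_0 = 3
N_1 = 3 + 3^2 = 12
Terms of depth exactly 1: N_1 − N_0 = 12 − 3 = 9.

9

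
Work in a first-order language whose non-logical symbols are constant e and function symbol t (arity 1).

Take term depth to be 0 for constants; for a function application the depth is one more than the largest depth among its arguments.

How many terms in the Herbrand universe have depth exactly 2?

1

Let N_k count ground terms of depth at most k. Each non-constant term of depth ≤ k is some function symbol applied to depth-≤(k−1) arguments, giving N_k = 1 + N_{k-1}.
N_0 = 1
N_1 = 1 + 1 = 2
N_2 = 1 + 2 = 3
Terms of depth exactly 2: N_2 − N_1 = 3 − 2 = 1.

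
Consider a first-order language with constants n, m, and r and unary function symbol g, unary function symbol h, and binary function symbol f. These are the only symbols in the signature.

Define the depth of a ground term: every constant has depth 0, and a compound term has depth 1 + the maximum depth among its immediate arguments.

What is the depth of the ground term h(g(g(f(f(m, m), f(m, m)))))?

depth(f(m, m)) = 1 + max(0, 0) = 1
depth(f(f(m, m), f(m, m))) = 1 + max(1, 1) = 2
depth(g(f(f(m, m), f(m, m)))) = 1 + depth(f(f(m, m), f(m, m))) = 1 + 2 = 3
depth(g(g(f(f(m, m), f(m, m))))) = 1 + depth(g(f(f(m, m), f(m, m)))) = 1 + 3 = 4
depth(h(g(g(f(f(m, m), f(m, m)))))) = 1 + depth(g(g(f(f(m, m), f(m, m))))) = 1 + 4 = 5

5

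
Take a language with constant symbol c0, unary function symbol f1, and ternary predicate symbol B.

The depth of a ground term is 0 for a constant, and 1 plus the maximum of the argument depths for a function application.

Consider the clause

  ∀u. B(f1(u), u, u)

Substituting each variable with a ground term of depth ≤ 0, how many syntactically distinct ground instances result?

Ground terms of depth ≤ 0:
  Let N_k count ground terms of depth at most k. Each non-constant term of depth ≤ k is some function symbol applied to depth-≤(k−1) arguments, giving N_k = 1 + N_{k-1}.
  N_0 = 1
  Explicitly: c0.
So there is exactly 1 ground term available for substitution.
There is 1 variable to instantiate (u),  occurring in at least one literal, so different choices give different ground instances.
Number of ground instances = 1.

1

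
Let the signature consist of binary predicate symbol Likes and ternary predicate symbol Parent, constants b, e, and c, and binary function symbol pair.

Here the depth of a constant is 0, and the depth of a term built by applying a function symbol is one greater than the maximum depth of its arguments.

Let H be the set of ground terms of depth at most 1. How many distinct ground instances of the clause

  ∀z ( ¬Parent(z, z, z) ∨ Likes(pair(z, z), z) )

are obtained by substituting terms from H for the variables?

Ground terms of depth ≤ 1:
  Let N_k count ground terms of depth at most k. Each non-constant term of depth ≤ k is some function symbol applied to depth-≤(k−1) arguments, giving N_k = 3 + N_{k-1}^2.
  N_0 = 3
  N_1 = 3 + 3^2 = 12
So there are 12 ground terms available for substitution.
There is 1 variable to instantiate (z),  occurring in at least one literal, so different choices give different ground instances.
Number of ground instances = 12.

12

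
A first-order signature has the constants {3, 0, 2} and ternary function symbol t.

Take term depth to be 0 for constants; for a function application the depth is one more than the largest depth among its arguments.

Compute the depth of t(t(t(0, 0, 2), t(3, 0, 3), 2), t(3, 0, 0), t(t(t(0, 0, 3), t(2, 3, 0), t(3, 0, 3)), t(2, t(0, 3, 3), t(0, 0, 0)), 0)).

depth(t(0, 0, 2)) = 1 + max(0, 0, 0) = 1
depth(t(3, 0, 3)) = 1 + max(0, 0, 0) = 1
depth(t(t(0, 0, 2), t(3, 0, 3), 2)) = 1 + max(1, 1, 0) = 2
depth(t(3, 0, 0)) = 1 + max(0, 0, 0) = 1
depth(t(0, 0, 3)) = 1 + max(0, 0, 0) = 1
depth(t(2, 3, 0)) = 1 + max(0, 0, 0) = 1
depth(t(t(0, 0, 3), t(2, 3, 0), t(3, 0, 3))) = 1 + max(1, 1, 1) = 2
depth(t(0, 3, 3)) = 1 + max(0, 0, 0) = 1
depth(t(0, 0, 0)) = 1 + max(0, 0, 0) = 1
depth(t(2, t(0, 3, 3), t(0, 0, 0))) = 1 + max(0, 1, 1) = 2
depth(t(t(t(0, 0, 3), t(2, 3, 0), t(3, 0, 3)), t(2, t(0, 3, 3), t(0, 0, 0)), 0)) = 1 + max(2, 2, 0) = 3
depth(t(t(t(0, 0, 2), t(3, 0, 3), 2), t(3, 0, 0), t(t(t(0, 0, 3), t(2, 3, 0), t(3, 0, 3)), t(2, t(0, 3, 3), t(0, 0, 0)), 0))) = 1 + max(2, 1, 3) = 4

4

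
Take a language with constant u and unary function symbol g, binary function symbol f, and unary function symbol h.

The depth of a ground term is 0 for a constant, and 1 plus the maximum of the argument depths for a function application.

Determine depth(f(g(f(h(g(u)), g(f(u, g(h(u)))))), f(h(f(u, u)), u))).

7

depth(g(u)) = 1 + depth(u) = 1 + 0 = 1
depth(h(g(u))) = 1 + depth(g(u)) = 1 + 1 = 2
depth(h(u)) = 1 + depth(u) = 1 + 0 = 1
depth(g(h(u))) = 1 + depth(h(u)) = 1 + 1 = 2
depth(f(u, g(h(u)))) = 1 + max(0, 2) = 3
depth(g(f(u, g(h(u))))) = 1 + depth(f(u, g(h(u)))) = 1 + 3 = 4
depth(f(h(g(u)), g(f(u, g(h(u)))))) = 1 + max(2, 4) = 5
depth(g(f(h(g(u)), g(f(u, g(h(u))))))) = 1 + depth(f(h(g(u)), g(f(u, g(h(u)))))) = 1 + 5 = 6
depth(f(u, u)) = 1 + max(0, 0) = 1
depth(h(f(u, u))) = 1 + depth(f(u, u)) = 1 + 1 = 2
depth(f(h(f(u, u)), u)) = 1 + max(2, 0) = 3
depth(f(g(f(h(g(u)), g(f(u, g(h(u)))))), f(h(f(u, u)), u))) = 1 + max(6, 3) = 7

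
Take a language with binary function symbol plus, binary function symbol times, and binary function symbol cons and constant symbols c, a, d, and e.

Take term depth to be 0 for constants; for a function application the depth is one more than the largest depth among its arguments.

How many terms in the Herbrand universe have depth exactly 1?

If N_k denotes the number of depth-≤k ground terms, the 4 constants give N_0 = 4, and each function symbol of arity r contributes N_{k-1}^r new terms at level k: N_k = 4 + N_{k-1}^2 + N_{k-1}^2 + N_{k-1}^2.
N_0 = 4
N_1 = 4 + 4^2 + 4^2 + 4^2 = 52
Terms of depth exactly 1: N_1 − N_0 = 52 − 4 = 48.

48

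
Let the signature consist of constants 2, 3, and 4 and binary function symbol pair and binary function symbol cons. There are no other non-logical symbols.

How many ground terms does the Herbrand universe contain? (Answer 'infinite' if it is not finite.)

The signature has at least one function symbol (pair, arity 2) and at least one constant (2).
Iterating pair gives infinitely many distinct ground terms: 2, pair(2, 2), pair(pair(2, 2), pair(2, 2)), ...
So the Herbrand universe is infinite.

infinite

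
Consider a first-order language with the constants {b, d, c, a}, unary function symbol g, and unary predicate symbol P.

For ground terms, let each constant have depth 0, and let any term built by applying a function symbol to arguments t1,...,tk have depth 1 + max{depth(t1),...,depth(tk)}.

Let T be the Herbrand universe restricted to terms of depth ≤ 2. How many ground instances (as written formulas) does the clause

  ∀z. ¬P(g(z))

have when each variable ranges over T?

12

Ground terms of depth ≤ 2:
  Let N_k = |{terms of depth ≤ k}|. Then N_0 = 4 and N_k = 4 + N_{k-1} for k ≥ 1 (one summand per function symbol, arity giving the exponent).
  N_0 = 4
  N_1 = 4 + 4 = 8
  N_2 = 4 + 8 = 12
  Explicitly: b, d, c, a, g(b), g(d), g(c), g(a), g(g(b)), g(g(d)), g(g(c)), g(g(a)).
So there are 12 ground terms available for substitution.
There is 1 variable to instantiate (z),  occurring in at least one literal, so different choices give different ground instances.
Number of ground instances = 12.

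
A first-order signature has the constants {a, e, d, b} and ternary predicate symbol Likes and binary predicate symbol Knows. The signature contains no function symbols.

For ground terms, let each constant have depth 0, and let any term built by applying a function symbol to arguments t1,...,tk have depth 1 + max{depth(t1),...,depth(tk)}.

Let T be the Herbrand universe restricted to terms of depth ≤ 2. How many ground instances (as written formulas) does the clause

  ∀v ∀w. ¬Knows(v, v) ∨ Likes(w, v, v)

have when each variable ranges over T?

16

Ground terms of depth ≤ 2:
  With no function symbols every ground term is a constant, so there are exactly 4 ground terms at every depth bound.
  N_0 = 4
  N_1 = 4
  N_2 = 4
So there are 4 ground terms available for substitution.
Each of v, w ranges independently over the available ground terms, and distinct assignments produce distinct instances.
Number of ground instances = 4^2 = 16.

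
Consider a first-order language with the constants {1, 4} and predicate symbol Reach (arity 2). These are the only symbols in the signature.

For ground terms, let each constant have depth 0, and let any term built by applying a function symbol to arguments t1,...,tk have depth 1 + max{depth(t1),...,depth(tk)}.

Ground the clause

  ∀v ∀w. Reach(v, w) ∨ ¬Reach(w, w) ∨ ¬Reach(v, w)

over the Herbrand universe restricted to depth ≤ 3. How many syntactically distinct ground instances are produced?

Ground terms of depth ≤ 3:
  With no function symbols every ground term is a constant, so there are exactly 2 ground terms at every depth bound.
  N_0 = 2
  N_1 = 2
  N_2 = 2
  N_3 = 2
So there are 2 ground terms available for substitution.
The clause has 2 distinct variables (v, w), each appearing in the body. In the free term algebra distinct substitutions yield syntactically distinct ground instances.
Number of ground instances = 2^2 = 4.

4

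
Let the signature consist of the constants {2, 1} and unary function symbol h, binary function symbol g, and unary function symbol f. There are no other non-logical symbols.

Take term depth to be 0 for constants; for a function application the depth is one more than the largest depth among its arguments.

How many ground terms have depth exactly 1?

8

Let N_k = |{terms of depth ≤ k}|. Then N_0 = 2 and N_k = 2 + N_{k-1} + N_{k-1}^2 + N_{k-1} for k ≥ 1 (one summand per function symbol, arity giving the exponent).
N_0 = 2
N_1 = 2 + 2 + 2^2 + 2 = 10
Terms of depth exactly 1: N_1 − N_0 = 10 − 2 = 8.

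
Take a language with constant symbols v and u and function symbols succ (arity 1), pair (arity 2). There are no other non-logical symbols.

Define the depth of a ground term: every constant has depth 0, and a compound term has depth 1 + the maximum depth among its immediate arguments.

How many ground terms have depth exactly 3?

5478

Let N_k count ground terms of depth at most k. Each non-constant term of depth ≤ k is some function symbol applied to depth-≤(k−1) arguments, giving N_k = 2 + N_{k-1} + N_{k-1}^2.
N_0 = 2
N_1 = 2 + 2 + 2^2 = 8
N_2 = 2 + 8 + 8^2 = 74
N_3 = 2 + 74 + 74^2 = 5552
Terms of depth exactly 3: N_3 − N_2 = 5552 − 74 = 5478.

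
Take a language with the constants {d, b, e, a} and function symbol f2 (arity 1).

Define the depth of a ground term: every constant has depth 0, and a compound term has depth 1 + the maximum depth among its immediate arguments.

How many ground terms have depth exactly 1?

Count level by level. With function symbols f2/1, the terms of depth ≤ k are the 4 constants together with each function applied to depth-≤(k−1) tuples, so N_k = 4 + N_{k-1}.
N_0 = 4
N_1 = 4 + 4 = 8
Terms of depth exactly 1: N_1 − N_0 = 8 − 4 = 4.

4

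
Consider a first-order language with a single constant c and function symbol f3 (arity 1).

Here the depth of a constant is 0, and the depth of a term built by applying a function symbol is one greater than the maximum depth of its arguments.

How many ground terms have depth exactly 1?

1

If N_k denotes the number of depth-≤k ground terms, the 1 constant gives N_0 = 1, and each function symbol of arity r contributes N_{k-1}^r new terms at level k: N_k = 1 + N_{k-1}.
N_0 = 1
N_1 = 1 + 1 = 2
Terms of depth exactly 1: N_1 − N_0 = 2 − 1 = 1.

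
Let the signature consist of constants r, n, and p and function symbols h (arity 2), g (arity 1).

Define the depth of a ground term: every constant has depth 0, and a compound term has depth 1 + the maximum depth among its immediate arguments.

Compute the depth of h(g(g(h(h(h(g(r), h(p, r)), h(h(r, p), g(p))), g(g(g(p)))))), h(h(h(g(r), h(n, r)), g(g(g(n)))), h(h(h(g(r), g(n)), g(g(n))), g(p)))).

7

depth(g(r)) = 1 + depth(r) = 1 + 0 = 1
depth(h(p, r)) = 1 + max(0, 0) = 1
depth(h(g(r), h(p, r))) = 1 + max(1, 1) = 2
depth(h(r, p)) = 1 + max(0, 0) = 1
depth(g(p)) = 1 + depth(p) = 1 + 0 = 1
depth(h(h(r, p), g(p))) = 1 + max(1, 1) = 2
depth(h(h(g(r), h(p, r)), h(h(r, p), g(p)))) = 1 + max(2, 2) = 3
depth(g(g(p))) = 1 + depth(g(p)) = 1 + 1 = 2
depth(g(g(g(p)))) = 1 + depth(g(g(p))) = 1 + 2 = 3
depth(h(h(h(g(r), h(p, r)), h(h(r, p), g(p))), g(g(g(p))))) = 1 + max(3, 3) = 4
depth(g(h(h(h(g(r), h(p, r)), h(h(r, p), g(p))), g(g(g(p)))))) = 1 + depth(h(h(h(g(r), h(p, r)), h(h(r, p), g(p))), g(g(g(p))))) = 1 + 4 = 5
depth(g(g(h(h(h(g(r), h(p, r)), h(h(r, p), g(p))), g(g(g(p))))))) = 1 + depth(g(h(h(h(g(r), h(p, r)), h(h(r, p), g(p))), g(g(g(p)))))) = 1 + 5 = 6
depth(h(n, r)) = 1 + max(0, 0) = 1
depth(h(g(r), h(n, r))) = 1 + max(1, 1) = 2
depth(g(n)) = 1 + depth(n) = 1 + 0 = 1
depth(g(g(n))) = 1 + depth(g(n)) = 1 + 1 = 2
depth(g(g(g(n)))) = 1 + depth(g(g(n))) = 1 + 2 = 3
depth(h(h(g(r), h(n, r)), g(g(g(n))))) = 1 + max(2, 3) = 4
depth(h(g(r), g(n))) = 1 + max(1, 1) = 2
depth(h(h(g(r), g(n)), g(g(n)))) = 1 + max(2, 2) = 3
depth(h(h(h(g(r), g(n)), g(g(n))), g(p))) = 1 + max(3, 1) = 4
depth(h(h(h(g(r), h(n, r)), g(g(g(n)))), h(h(h(g(r), g(n)), g(g(n))), g(p)))) = 1 + max(4, 4) = 5
depth(h(g(g(h(h(h(g(r), h(p, r)), h(h(r, p), g(p))), g(g(g(p)))))), h(h(h(g(r), h(n, r)), g(g(g(n)))), h(h(h(g(r), g(n)), g(g(n))), g(p))))) = 1 + max(6, 5) = 7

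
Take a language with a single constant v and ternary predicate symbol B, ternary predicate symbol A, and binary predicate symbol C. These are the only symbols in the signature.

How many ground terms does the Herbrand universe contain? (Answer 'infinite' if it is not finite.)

There are no function symbols, so the only ground term is the single constant.
The Herbrand universe is {v}, finite with 1 element.

1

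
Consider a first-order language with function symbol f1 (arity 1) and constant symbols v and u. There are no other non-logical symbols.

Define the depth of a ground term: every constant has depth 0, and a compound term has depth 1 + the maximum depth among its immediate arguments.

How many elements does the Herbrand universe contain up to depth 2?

6

Write N_k for the number of ground terms of depth ≤ k. A term of depth ≤ k is either a constant or a function symbol applied to arguments of depth ≤ k−1, so N_k = 2 + N_{k-1}.
N_0 = 2
N_1 = 2 + 2 = 4
N_2 = 2 + 4 = 6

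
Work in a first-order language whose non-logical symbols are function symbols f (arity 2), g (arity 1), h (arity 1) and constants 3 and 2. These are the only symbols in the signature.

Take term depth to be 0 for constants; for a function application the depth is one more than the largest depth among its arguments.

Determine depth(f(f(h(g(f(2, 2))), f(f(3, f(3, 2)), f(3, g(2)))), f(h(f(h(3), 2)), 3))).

5

depth(f(2, 2)) = 1 + max(0, 0) = 1
depth(g(f(2, 2))) = 1 + depth(f(2, 2)) = 1 + 1 = 2
depth(h(g(f(2, 2)))) = 1 + depth(g(f(2, 2))) = 1 + 2 = 3
depth(f(3, 2)) = 1 + max(0, 0) = 1
depth(f(3, f(3, 2))) = 1 + max(0, 1) = 2
depth(g(2)) = 1 + depth(2) = 1 + 0 = 1
depth(f(3, g(2))) = 1 + max(0, 1) = 2
depth(f(f(3, f(3, 2)), f(3, g(2)))) = 1 + max(2, 2) = 3
depth(f(h(g(f(2, 2))), f(f(3, f(3, 2)), f(3, g(2))))) = 1 + max(3, 3) = 4
depth(h(3)) = 1 + depth(3) = 1 + 0 = 1
depth(f(h(3), 2)) = 1 + max(1, 0) = 2
depth(h(f(h(3), 2))) = 1 + depth(f(h(3), 2)) = 1 + 2 = 3
depth(f(h(f(h(3), 2)), 3)) = 1 + max(3, 0) = 4
depth(f(f(h(g(f(2, 2))), f(f(3, f(3, 2)), f(3, g(2)))), f(h(f(h(3), 2)), 3))) = 1 + max(4, 4) = 5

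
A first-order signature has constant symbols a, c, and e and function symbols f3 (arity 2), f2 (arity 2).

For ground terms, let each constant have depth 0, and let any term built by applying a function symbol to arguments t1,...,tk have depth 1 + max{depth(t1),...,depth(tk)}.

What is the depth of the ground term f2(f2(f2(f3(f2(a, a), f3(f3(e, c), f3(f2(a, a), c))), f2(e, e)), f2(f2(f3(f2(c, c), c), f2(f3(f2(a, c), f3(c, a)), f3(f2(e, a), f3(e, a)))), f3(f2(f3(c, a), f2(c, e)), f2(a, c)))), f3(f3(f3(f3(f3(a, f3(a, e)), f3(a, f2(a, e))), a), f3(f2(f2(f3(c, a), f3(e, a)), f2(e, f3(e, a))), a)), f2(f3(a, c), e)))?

7

depth(f2(a, a)) = 1 + max(0, 0) = 1
depth(f3(e, c)) = 1 + max(0, 0) = 1
depth(f3(f2(a, a), c)) = 1 + max(1, 0) = 2
depth(f3(f3(e, c), f3(f2(a, a), c))) = 1 + max(1, 2) = 3
depth(f3(f2(a, a), f3(f3(e, c), f3(f2(a, a), c)))) = 1 + max(1, 3) = 4
depth(f2(e, e)) = 1 + max(0, 0) = 1
depth(f2(f3(f2(a, a), f3(f3(e, c), f3(f2(a, a), c))), f2(e, e))) = 1 + max(4, 1) = 5
depth(f2(c, c)) = 1 + max(0, 0) = 1
depth(f3(f2(c, c), c)) = 1 + max(1, 0) = 2
depth(f2(a, c)) = 1 + max(0, 0) = 1
depth(f3(c, a)) = 1 + max(0, 0) = 1
depth(f3(f2(a, c), f3(c, a))) = 1 + max(1, 1) = 2
depth(f2(e, a)) = 1 + max(0, 0) = 1
depth(f3(e, a)) = 1 + max(0, 0) = 1
depth(f3(f2(e, a), f3(e, a))) = 1 + max(1, 1) = 2
depth(f2(f3(f2(a, c), f3(c, a)), f3(f2(e, a), f3(e, a)))) = 1 + max(2, 2) = 3
depth(f2(f3(f2(c, c), c), f2(f3(f2(a, c), f3(c, a)), f3(f2(e, a), f3(e, a))))) = 1 + max(2, 3) = 4
depth(f2(c, e)) = 1 + max(0, 0) = 1
depth(f2(f3(c, a), f2(c, e))) = 1 + max(1, 1) = 2
depth(f3(f2(f3(c, a), f2(c, e)), f2(a, c))) = 1 + max(2, 1) = 3
depth(f2(f2(f3(f2(c, c), c), f2(f3(f2(a, c), f3(c, a)), f3(f2(e, a), f3(e, a)))), f3(f2(f3(c, a), f2(c, e)), f2(a, c)))) = 1 + max(4, 3) = 5
depth(f2(f2(f3(f2(a, a), f3(f3(e, c), f3(f2(a, a), c))), f2(e, e)), f2(f2(f3(f2(c, c), c), f2(f3(f2(a, c), f3(c, a)), f3(f2(e, a), f3(e, a)))), f3(f2(f3(c, a), f2(c, e)), f2(a, c))))) = 1 + max(5, 5) = 6
depth(f3(a, e)) = 1 + max(0, 0) = 1
depth(f3(a, f3(a, e))) = 1 + max(0, 1) = 2
depth(f2(a, e)) = 1 + max(0, 0) = 1
depth(f3(a, f2(a, e))) = 1 + max(0, 1) = 2
depth(f3(f3(a, f3(a, e)), f3(a, f2(a, e)))) = 1 + max(2, 2) = 3
depth(f3(f3(f3(a, f3(a, e)), f3(a, f2(a, e))), a)) = 1 + max(3, 0) = 4
depth(f2(f3(c, a), f3(e, a))) = 1 + max(1, 1) = 2
depth(f2(e, f3(e, a))) = 1 + max(0, 1) = 2
depth(f2(f2(f3(c, a), f3(e, a)), f2(e, f3(e, a)))) = 1 + max(2, 2) = 3
depth(f3(f2(f2(f3(c, a), f3(e, a)), f2(e, f3(e, a))), a)) = 1 + max(3, 0) = 4
depth(f3(f3(f3(f3(a, f3(a, e)), f3(a, f2(a, e))), a), f3(f2(f2(f3(c, a), f3(e, a)), f2(e, f3(e, a))), a))) = 1 + max(4, 4) = 5
depth(f3(a, c)) = 1 + max(0, 0) = 1
depth(f2(f3(a, c), e)) = 1 + max(1, 0) = 2
depth(f3(f3(f3(f3(f3(a, f3(a, e)), f3(a, f2(a, e))), a), f3(f2(f2(f3(c, a), f3(e, a)), f2(e, f3(e, a))), a)), f2(f3(a, c), e))) = 1 + max(5, 2) = 6
depth(f2(f2(f2(f3(f2(a, a), f3(f3(e, c), f3(f2(a, a), c))), f2(e, e)), f2(f2(f3(f2(c, c), c), f2(f3(f2(a, c), f3(c, a)), f3(f2(e, a), f3(e, a)))), f3(f2(f3(c, a), f2(c, e)), f2(a, c)))), f3(f3(f3(f3(f3(a, f3(a, e)), f3(a, f2(a, e))), a), f3(f2(f2(f3(c, a), f3(e, a)), f2(e, f3(e, a))), a)), f2(f3(a, c), e)))) = 1 + max(6, 6) = 7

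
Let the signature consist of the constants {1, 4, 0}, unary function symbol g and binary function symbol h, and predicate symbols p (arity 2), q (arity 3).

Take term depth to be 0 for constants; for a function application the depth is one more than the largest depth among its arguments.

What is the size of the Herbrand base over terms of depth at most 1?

3600

First count ground terms of depth ≤ 1.
Let N_k count ground terms of depth at most k. Each non-constant term of depth ≤ k is some function symbol applied to depth-≤(k−1) arguments, giving N_k = 3 + N_{k-1} + N_{k-1}^2.
N_0 = 3
N_1 = 3 + 3 + 3^2 = 15
So |H| = 15.
Ground atoms are formed by filling each argument slot of a predicate with a term from H, so an r-ary predicate gives |H|^r atoms:
  p: 15^2 = 225;  q: 15^3 = 3375
Total ground atoms: 225 + 3375 = 3600.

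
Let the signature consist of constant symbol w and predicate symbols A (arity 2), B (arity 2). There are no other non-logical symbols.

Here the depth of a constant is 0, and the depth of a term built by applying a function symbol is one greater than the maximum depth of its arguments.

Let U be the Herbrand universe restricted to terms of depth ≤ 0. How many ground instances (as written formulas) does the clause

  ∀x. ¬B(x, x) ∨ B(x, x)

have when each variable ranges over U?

1

Ground terms of depth ≤ 0:
  With no function symbols every ground term is a constant, so there is exactly 1 ground term at every depth bound.
  N_0 = 1
So there is exactly 1 ground term available for substitution.
The variable x ranges independently over the available ground terms, and distinct assignments produce distinct instances.
Number of ground instances = 1.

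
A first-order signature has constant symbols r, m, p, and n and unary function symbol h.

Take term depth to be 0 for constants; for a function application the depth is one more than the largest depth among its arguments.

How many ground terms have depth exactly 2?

If N_k denotes the number of depth-≤k ground terms, the 4 constants give N_0 = 4, and each function symbol of arity r contributes N_{k-1}^r new terms at level k: N_k = 4 + N_{k-1}.
N_0 = 4
N_1 = 4 + 4 = 8
N_2 = 4 + 8 = 12
Terms of depth exactly 2: N_2 − N_1 = 12 − 8 = 4.

4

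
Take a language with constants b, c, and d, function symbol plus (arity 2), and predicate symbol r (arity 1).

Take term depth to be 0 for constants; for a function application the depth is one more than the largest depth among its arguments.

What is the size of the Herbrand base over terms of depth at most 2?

147

First count ground terms of depth ≤ 2.
Count level by level. With function symbols plus/2, the terms of depth ≤ k are the 3 constants together with each function applied to depth-≤(k−1) tuples, so N_k = 3 + N_{k-1}^2.
N_0 = 3
N_1 = 3 + 3^2 = 12
N_2 = 3 + 12^2 = 147
So |H| = 147.
For each predicate symbol, the number of ground atoms is |H| raised to its arity; summing:
  r: 147
Total ground atoms: 147.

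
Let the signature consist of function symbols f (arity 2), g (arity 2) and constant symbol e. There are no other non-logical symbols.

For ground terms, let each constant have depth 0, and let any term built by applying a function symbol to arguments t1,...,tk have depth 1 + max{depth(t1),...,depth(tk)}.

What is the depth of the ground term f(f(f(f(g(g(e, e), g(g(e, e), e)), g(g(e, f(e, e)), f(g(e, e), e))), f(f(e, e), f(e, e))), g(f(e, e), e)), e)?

depth(g(e, e)) = 1 + max(0, 0) = 1
depth(g(g(e, e), e)) = 1 + max(1, 0) = 2
depth(g(g(e, e), g(g(e, e), e))) = 1 + max(1, 2) = 3
depth(f(e, e)) = 1 + max(0, 0) = 1
depth(g(e, f(e, e))) = 1 + max(0, 1) = 2
depth(f(g(e, e), e)) = 1 + max(1, 0) = 2
depth(g(g(e, f(e, e)), f(g(e, e), e))) = 1 + max(2, 2) = 3
depth(f(g(g(e, e), g(g(e, e), e)), g(g(e, f(e, e)), f(g(e, e), e)))) = 1 + max(3, 3) = 4
depth(f(f(e, e), f(e, e))) = 1 + max(1, 1) = 2
depth(f(f(g(g(e, e), g(g(e, e), e)), g(g(e, f(e, e)), f(g(e, e), e))), f(f(e, e), f(e, e)))) = 1 + max(4, 2) = 5
depth(g(f(e, e), e)) = 1 + max(1, 0) = 2
depth(f(f(f(g(g(e, e), g(g(e, e), e)), g(g(e, f(e, e)), f(g(e, e), e))), f(f(e, e), f(e, e))), g(f(e, e), e))) = 1 + max(5, 2) = 6
depth(f(f(f(f(g(g(e, e), g(g(e, e), e)), g(g(e, f(e, e)), f(g(e, e), e))), f(f(e, e), f(e, e))), g(f(e, e), e)), e)) = 1 + max(6, 0) = 7

7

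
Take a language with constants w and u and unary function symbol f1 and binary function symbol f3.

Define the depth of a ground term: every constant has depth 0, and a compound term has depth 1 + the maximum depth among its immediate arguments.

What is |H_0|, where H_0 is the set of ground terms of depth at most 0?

Let N_k count ground terms of depth at most k. Each non-constant term of depth ≤ k is some function symbol applied to depth-≤(k−1) arguments, giving N_k = 2 + N_{k-1} + N_{k-1}^2.
N_0 = 2

2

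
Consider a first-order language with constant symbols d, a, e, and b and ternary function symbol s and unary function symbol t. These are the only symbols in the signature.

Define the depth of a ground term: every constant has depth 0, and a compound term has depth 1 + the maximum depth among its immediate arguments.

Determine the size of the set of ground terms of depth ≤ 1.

72

Let N_k = |{terms of depth ≤ k}|. Then N_0 = 4 and N_k = 4 + N_{k-1}^3 + N_{k-1} for k ≥ 1 (one summand per function symbol, arity giving the exponent).
N_0 = 4
N_1 = 4 + 4^3 + 4 = 72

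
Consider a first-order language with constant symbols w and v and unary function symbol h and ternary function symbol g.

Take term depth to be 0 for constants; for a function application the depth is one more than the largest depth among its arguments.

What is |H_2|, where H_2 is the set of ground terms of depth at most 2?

Let N_k = |{terms of depth ≤ k}|. Then N_0 = 2 and N_k = 2 + N_{k-1} + N_{k-1}^3 for k ≥ 1 (one summand per function symbol, arity giving the exponent).
N_0 = 2
N_1 = 2 + 2 + 2^3 = 12
N_2 = 2 + 12 + 12^3 = 1742

1742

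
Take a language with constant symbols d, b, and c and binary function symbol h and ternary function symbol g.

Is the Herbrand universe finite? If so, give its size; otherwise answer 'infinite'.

The signature has at least one function symbol (h, arity 2) and at least one constant (d).
Iterating h gives infinitely many distinct ground terms: d, h(d, d), h(h(d, d), h(d, d)), ...
So the Herbrand universe is infinite.

infinite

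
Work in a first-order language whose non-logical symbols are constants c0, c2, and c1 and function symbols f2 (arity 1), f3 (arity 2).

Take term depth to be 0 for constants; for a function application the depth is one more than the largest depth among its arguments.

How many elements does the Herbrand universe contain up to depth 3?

Let N_k count ground terms of depth at most k. Each non-constant term of depth ≤ k is some function symbol applied to depth-≤(k−1) arguments, giving N_k = 3 + N_{k-1} + N_{k-1}^2.
N_0 = 3
N_1 = 3 + 3 + 3^2 = 15
N_2 = 3 + 15 + 15^2 = 243
N_3 = 3 + 243 + 243^2 = 59295

59295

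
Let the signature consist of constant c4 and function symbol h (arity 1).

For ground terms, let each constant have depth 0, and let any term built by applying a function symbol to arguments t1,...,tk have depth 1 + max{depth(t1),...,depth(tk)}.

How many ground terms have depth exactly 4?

1

If N_k denotes the number of depth-≤k ground terms, the 1 constant gives N_0 = 1, and each function symbol of arity r contributes N_{k-1}^r new terms at level k: N_k = 1 + N_{k-1}.
N_0 = 1
N_1 = 1 + 1 = 2
N_2 = 1 + 2 = 3
N_3 = 1 + 3 = 4
N_4 = 1 + 4 = 5
Terms of depth exactly 4: N_4 − N_3 = 5 − 4 = 1.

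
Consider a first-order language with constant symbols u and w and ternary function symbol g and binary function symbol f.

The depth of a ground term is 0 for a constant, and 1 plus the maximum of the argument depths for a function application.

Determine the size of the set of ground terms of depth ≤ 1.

Write N_k for the number of ground terms of depth ≤ k. A term of depth ≤ k is either a constant or a function symbol applied to arguments of depth ≤ k−1, so N_k = 2 + N_{k-1}^3 + N_{k-1}^2.
N_0 = 2
N_1 = 2 + 2^3 + 2^2 = 14

14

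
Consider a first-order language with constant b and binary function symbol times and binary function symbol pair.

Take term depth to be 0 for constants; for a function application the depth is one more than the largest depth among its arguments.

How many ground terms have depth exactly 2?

16

Count level by level. With function symbols times/2, pair/2, the terms of depth ≤ k are the 1 constant together with each function applied to depth-≤(k−1) tuples, so N_k = 1 + N_{k-1}^2 + N_{k-1}^2.
N_0 = 1
N_1 = 1 + 1^2 + 1^2 = 3
N_2 = 1 + 3^2 + 3^2 = 19
Terms of depth exactly 2: N_2 − N_1 = 19 − 3 = 16.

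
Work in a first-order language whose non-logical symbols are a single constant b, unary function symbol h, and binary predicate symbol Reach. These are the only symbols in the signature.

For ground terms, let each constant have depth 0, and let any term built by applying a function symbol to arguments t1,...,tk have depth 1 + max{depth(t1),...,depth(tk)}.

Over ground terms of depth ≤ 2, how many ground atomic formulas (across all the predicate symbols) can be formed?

9

First count ground terms of depth ≤ 2.
Let N_k = |{terms of depth ≤ k}|. Then N_0 = 1 and N_k = 1 + N_{k-1} for k ≥ 1 (one summand per function symbol, arity giving the exponent).
N_0 = 1
N_1 = 1 + 1 = 2
N_2 = 1 + 2 = 3
Explicitly: b, h(b), h(h(b)).
So |H| = 3.
A ground atom is a predicate applied to a tuple of terms from H, so the count is the sum over predicates of |H|^arity:
  Reach: 3^2 = 9
Total ground atoms: 9.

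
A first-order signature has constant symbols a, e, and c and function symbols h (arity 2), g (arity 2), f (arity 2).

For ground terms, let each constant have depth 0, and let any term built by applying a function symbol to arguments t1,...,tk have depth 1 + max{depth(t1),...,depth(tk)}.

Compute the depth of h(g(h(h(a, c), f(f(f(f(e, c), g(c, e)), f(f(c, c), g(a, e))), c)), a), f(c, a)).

depth(h(a, c)) = 1 + max(0, 0) = 1
depth(f(e, c)) = 1 + max(0, 0) = 1
depth(g(c, e)) = 1 + max(0, 0) = 1
depth(f(f(e, c), g(c, e))) = 1 + max(1, 1) = 2
depth(f(c, c)) = 1 + max(0, 0) = 1
depth(g(a, e)) = 1 + max(0, 0) = 1
depth(f(f(c, c), g(a, e))) = 1 + max(1, 1) = 2
depth(f(f(f(e, c), g(c, e)), f(f(c, c), g(a, e)))) = 1 + max(2, 2) = 3
depth(f(f(f(f(e, c), g(c, e)), f(f(c, c), g(a, e))), c)) = 1 + max(3, 0) = 4
depth(h(h(a, c), f(f(f(f(e, c), g(c, e)), f(f(c, c), g(a, e))), c))) = 1 + max(1, 4) = 5
depth(g(h(h(a, c), f(f(f(f(e, c), g(c, e)), f(f(c, c), g(a, e))), c)), a)) = 1 + max(5, 0) = 6
depth(f(c, a)) = 1 + max(0, 0) = 1
depth(h(g(h(h(a, c), f(f(f(f(e, c), g(c, e)), f(f(c, c), g(a, e))), c)), a), f(c, a))) = 1 + max(6, 1) = 7

7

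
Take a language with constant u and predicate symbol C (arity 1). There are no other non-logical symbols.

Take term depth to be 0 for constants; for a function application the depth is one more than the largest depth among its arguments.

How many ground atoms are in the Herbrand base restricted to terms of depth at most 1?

First count ground terms of depth ≤ 1.
With no function symbols every ground term is a constant, so there is exactly 1 ground term at every depth bound.
N_0 = 1
N_1 = 1
So |H| = 1.
A ground atom is a predicate applied to a tuple of terms from H, so the count is the sum over predicates of |H|^arity:
  C: 1
Total ground atoms: 1.

1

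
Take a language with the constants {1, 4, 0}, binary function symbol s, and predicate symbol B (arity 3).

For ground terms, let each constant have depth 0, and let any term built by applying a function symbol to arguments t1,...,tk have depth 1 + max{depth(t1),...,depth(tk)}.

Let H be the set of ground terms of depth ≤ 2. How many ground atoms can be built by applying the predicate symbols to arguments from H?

First count ground terms of depth ≤ 2.
If N_k denotes the number of depth-≤k ground terms, the 3 constants give N_0 = 3, and each function symbol of arity r contributes N_{k-1}^r new terms at level k: N_k = 3 + N_{k-1}^2.
N_0 = 3
N_1 = 3 + 3^2 = 12
N_2 = 3 + 12^2 = 147
So |H| = 147.
Ground atoms are formed by filling each argument slot of a predicate with a term from H, so an r-ary predicate gives |H|^r atoms:
  B: 147^3 = 3176523
Total ground atoms: 3176523.

3176523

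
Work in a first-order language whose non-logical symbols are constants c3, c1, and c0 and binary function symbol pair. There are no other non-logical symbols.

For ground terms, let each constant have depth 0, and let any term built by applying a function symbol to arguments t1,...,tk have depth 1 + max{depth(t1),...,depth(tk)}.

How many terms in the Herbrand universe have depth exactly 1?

Let N_k = |{terms of depth ≤ k}|. Then N_0 = 3 and N_k = 3 + N_{k-1}^2 for k ≥ 1 (one summand per function symbol, arity giving the exponent).
N_0 = 3
N_1 = 3 + 3^2 = 12
Terms of depth exactly 1: N_1 − N_0 = 12 − 3 = 9.

9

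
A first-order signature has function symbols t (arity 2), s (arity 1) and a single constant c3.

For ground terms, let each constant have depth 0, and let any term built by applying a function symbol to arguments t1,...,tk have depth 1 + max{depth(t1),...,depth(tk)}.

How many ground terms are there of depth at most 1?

Let N_k count ground terms of depth at most k. Each non-constant term of depth ≤ k is some function symbol applied to depth-≤(k−1) arguments, giving N_k = 1 + N_{k-1}^2 + N_{k-1}.
N_0 = 1
N_1 = 1 + 1^2 + 1 = 3

3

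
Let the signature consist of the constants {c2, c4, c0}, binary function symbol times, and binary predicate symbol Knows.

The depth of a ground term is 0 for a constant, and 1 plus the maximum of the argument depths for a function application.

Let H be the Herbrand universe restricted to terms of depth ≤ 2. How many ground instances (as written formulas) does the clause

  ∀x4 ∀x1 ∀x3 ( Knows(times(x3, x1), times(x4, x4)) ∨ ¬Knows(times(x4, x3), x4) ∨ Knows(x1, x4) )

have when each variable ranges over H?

3176523

Ground terms of depth ≤ 2:
  If N_k denotes the number of depth-≤k ground terms, the 3 constants give N_0 = 3, and each function symbol of arity r contributes N_{k-1}^r new terms at level k: N_k = 3 + N_{k-1}^2.
  N_0 = 3
  N_1 = 3 + 3^2 = 12
  N_2 = 3 + 12^2 = 147
So there are 147 ground terms available for substitution.
There are 3 variables to instantiate (x4, x1, x3), each occurring in at least one literal, so different choices give different ground instances.
Number of ground instances = 147^3 = 3176523.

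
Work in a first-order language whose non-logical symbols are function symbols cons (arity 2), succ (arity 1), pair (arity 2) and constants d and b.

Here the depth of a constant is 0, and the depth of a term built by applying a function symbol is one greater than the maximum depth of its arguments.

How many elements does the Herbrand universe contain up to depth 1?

12

Count level by level. With function symbols cons/2, succ/1, pair/2, the terms of depth ≤ k are the 2 constants together with each function applied to depth-≤(k−1) tuples, so N_k = 2 + N_{k-1}^2 + N_{k-1} + N_{k-1}^2.
N_0 = 2
N_1 = 2 + 2^2 + 2 + 2^2 = 12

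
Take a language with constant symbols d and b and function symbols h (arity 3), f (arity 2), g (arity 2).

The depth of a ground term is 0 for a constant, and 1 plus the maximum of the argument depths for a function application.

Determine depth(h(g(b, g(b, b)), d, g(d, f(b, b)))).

3

depth(g(b, b)) = 1 + max(0, 0) = 1
depth(g(b, g(b, b))) = 1 + max(0, 1) = 2
depth(f(b, b)) = 1 + max(0, 0) = 1
depth(g(d, f(b, b))) = 1 + max(0, 1) = 2
depth(h(g(b, g(b, b)), d, g(d, f(b, b)))) = 1 + max(2, 0, 2) = 3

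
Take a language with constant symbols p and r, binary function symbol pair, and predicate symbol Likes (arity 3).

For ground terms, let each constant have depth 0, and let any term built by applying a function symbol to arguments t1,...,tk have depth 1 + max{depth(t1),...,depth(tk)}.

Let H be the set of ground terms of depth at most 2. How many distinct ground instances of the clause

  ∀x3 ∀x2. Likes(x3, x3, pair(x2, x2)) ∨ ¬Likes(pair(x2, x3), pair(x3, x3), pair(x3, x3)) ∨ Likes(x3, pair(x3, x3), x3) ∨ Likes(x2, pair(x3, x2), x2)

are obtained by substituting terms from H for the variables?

Ground terms of depth ≤ 2:
  Write N_k for the number of ground terms of depth ≤ k. A term of depth ≤ k is either a constant or a function symbol applied to arguments of depth ≤ k−1, so N_k = 2 + N_{k-1}^2.
  N_0 = 2
  N_1 = 2 + 2^2 = 6
  N_2 = 2 + 6^2 = 38
So there are 38 ground terms available for substitution.
There are 2 variables to instantiate (x3, x2), each occurring in at least one literal, so different choices give different ground instances.
Number of ground instances = 38^2 = 1444.

1444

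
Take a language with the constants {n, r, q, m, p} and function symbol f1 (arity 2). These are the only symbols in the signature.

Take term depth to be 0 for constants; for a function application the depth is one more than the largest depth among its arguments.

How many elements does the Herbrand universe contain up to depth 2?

Count level by level. With function symbols f1/2, the terms of depth ≤ k are the 5 constants together with each function applied to depth-≤(k−1) tuples, so N_k = 5 + N_{k-1}^2.
N_0 = 5
N_1 = 5 + 5^2 = 30
N_2 = 5 + 30^2 = 905

905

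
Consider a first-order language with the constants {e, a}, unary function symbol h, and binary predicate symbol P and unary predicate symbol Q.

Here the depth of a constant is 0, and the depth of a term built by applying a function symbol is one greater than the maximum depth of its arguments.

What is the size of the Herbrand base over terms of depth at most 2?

42

First count ground terms of depth ≤ 2.
Let N_k = |{terms of depth ≤ k}|. Then N_0 = 2 and N_k = 2 + N_{k-1} for k ≥ 1 (one summand per function symbol, arity giving the exponent).
N_0 = 2
N_1 = 2 + 2 = 4
N_2 = 2 + 4 = 6
So |H| = 6.
For each predicate symbol, the number of ground atoms is |H| raised to its arity; summing:
  P: 6^2 = 36;  Q: 6
Total ground atoms: 36 + 6 = 42.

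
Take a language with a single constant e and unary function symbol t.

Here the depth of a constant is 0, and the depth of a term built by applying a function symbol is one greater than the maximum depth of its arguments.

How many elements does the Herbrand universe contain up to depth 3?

Write N_k for the number of ground terms of depth ≤ k. A term of depth ≤ k is either a constant or a function symbol applied to arguments of depth ≤ k−1, so N_k = 1 + N_{k-1}.
N_0 = 1
N_1 = 1 + 1 = 2
N_2 = 1 + 2 = 3
N_3 = 1 + 3 = 4
Explicitly: e, t(e), t(t(e)), t(t(t(e))).

4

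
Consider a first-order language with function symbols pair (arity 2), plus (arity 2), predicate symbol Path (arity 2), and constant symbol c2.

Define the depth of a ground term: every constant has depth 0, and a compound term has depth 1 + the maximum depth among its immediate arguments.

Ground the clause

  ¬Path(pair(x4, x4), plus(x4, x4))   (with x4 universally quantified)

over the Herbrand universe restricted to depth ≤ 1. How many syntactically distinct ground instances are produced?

Ground terms of depth ≤ 1:
  Let N_k = |{terms of depth ≤ k}|. Then N_0 = 1 and N_k = 1 + N_{k-1}^2 + N_{k-1}^2 for k ≥ 1 (one summand per function symbol, arity giving the exponent).
  N_0 = 1
  N_1 = 1 + 1^2 + 1^2 = 3
So there are 3 ground terms available for substitution.
The variable x4 ranges independently over the available ground terms, and distinct assignments produce distinct instances.
Number of ground instances = 3.

3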